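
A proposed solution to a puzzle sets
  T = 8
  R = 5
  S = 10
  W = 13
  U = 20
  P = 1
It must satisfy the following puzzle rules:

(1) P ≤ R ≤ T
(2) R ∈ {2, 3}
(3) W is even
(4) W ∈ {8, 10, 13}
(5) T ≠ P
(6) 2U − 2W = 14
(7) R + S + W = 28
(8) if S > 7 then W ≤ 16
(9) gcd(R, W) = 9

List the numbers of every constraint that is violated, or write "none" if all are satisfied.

Constraints 2, 3, 9 are violated.

(1) values 1 ≤ 5 ≤ 8  OK
(2) R = 5 is not in {2, 3}  FAIL
(3) W = 13 is odd  FAIL
(4) W = 13 is in {8, 10, 13}  OK
(5) T = 8, P = 1; distinct  OK
(6) 2U − 2W = 2(20) − 2(13) = 14  OK
(7) R + S + W = 5 + 10 + 13 = 28  OK
(8) S = 10 > 7, so we need W ≤ 16; W = 13 ≤ 16  OK
(9) gcd(5, 13) = 1, not 9  FAIL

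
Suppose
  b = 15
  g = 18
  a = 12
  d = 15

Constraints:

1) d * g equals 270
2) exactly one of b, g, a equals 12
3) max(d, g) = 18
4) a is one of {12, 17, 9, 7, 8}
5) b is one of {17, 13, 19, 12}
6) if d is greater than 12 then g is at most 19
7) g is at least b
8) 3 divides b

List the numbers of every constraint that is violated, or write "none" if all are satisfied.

Constraint 5 does not hold.

1) d * g = 15 * 18 = 270  yes
2) b=15, g=18, a=12; 1 of them equals 12  yes
3) max(15, 18) = 18  yes
4) a = 12 is in {12, 17, 9, 7, 8}  yes
5) b = 15 is not in {17, 13, 19, 12}  no
6) d = 15 > 12, so we need g ≤ 19; g = 18 ≤ 19  yes
7) g = 18, b = 15; 18 ≥ 15  yes
8) 15 / 3 = 5, so 3 divides 15  yes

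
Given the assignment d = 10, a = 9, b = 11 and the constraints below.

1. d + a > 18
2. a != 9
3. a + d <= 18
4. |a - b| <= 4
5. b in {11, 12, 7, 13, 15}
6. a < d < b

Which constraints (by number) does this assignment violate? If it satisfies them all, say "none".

Constraints 2 and 3 are violated.

1. d + a = 10 + 9 = 19; 19 > 18  ✔
2. a = 9, but 9 is required to differ  ✘
3. a + d = 9 + 10 = 19; 19 > 18, bound 18 not met  ✘
4. |9 - 11| = 2; 2 ≤ 4  ✔
5. b = 11 is in {11, 12, 7, 13, 15}  ✔
6. values 9 < 10 < 11  ✔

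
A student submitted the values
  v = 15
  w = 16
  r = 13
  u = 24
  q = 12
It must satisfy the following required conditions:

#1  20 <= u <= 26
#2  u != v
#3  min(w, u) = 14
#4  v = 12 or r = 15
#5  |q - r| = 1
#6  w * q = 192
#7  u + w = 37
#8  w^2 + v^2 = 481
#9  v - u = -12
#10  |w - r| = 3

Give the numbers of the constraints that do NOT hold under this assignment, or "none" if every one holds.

#1 u = 24 lies in [20, 26]  OK
#2 u = 24, v = 15; distinct  OK
#3 min(16, 24) = 16, not 14  FAIL
#4 v = 15 ≠ 12 and r = 13 ≠ 15; both disjuncts false  FAIL
#5 |12 - 13| = 1  OK
#6 w * q = 16 * 12 = 192  OK
#7 u + w = 24 + 16 = 40, not 37  FAIL
#8 w^2 + v^2 = 16^2 + 15^2 = 256 + 225 = 481  OK
#9 v - u = 15 - 24 = -9, not -12  FAIL
#10 |16 - 13| = 3  OK

The assignment fails constraints 3, 4, 7, 9.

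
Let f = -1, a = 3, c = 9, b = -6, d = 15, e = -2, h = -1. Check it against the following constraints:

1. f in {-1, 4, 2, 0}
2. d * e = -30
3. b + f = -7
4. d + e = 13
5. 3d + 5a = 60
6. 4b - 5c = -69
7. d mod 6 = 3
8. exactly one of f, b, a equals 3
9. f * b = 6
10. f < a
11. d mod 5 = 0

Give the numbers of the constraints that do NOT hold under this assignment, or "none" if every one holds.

Yes — all constraints hold.

1. f = -1 is in {-1, 4, 2, 0}  ✓
2. d * e = 15 * (-2) = -30  ✓
3. b + f = -6 + (-1) = -7  ✓
4. d + e = 15 + (-2) = 13  ✓
5. 3d + 5a = 3(15) + 5(3) = 60  ✓
6. 4b - 5c = 4(-6) - 5(9) = -69  ✓
7. 15 mod 6 = 3  ✓
8. f=-1, b=-6, a=3; 1 of them equals 3  ✓
9. f * b = -1 * (-6) = 6  ✓
10. f = -1, a = 3; -1 < 3  ✓
11. 15 mod 5 = 0  ✓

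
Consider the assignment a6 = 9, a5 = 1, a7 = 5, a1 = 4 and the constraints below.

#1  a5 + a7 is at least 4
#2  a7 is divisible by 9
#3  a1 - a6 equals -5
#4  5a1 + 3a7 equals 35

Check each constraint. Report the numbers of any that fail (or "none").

Constraint 2 does not hold.

#1 a5 + a7 = 1 + 5 = 6; 6 ≥ 4  ✔
#2 5 = 9*0 + 5, so 9 does not divide 5  ✘
#3 a1 - a6 = 4 - 9 = -5  ✔
#4 5a1 + 3a7 = 5(4) + 3(5) = 35  ✔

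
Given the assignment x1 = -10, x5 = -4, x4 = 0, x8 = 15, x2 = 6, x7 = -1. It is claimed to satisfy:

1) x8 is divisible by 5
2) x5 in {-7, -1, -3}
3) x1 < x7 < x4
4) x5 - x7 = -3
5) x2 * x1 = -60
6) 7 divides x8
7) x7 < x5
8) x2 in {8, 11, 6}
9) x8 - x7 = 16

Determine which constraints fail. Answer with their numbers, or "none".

No — constraints 2, 6, and 7 are not satisfied.

1) 15 / 5 = 3, so 5 divides 15  ✔
2) x5 = -4 is not in {-7, -1, -3}  ✘
3) values -10 < -1 < 0  ✔
4) x5 - x7 = -4 - (-1) = -3  ✔
5) x2 * x1 = 6 * (-10) = -60  ✔
6) 15 = 7*2 + 1, so 7 does not divide 15  ✘
7) x7 = -1, x5 = -4; -1 ≥ -4 (want <)  ✘
8) x2 = 6 is in {8, 11, 6}  ✔
9) x8 - x7 = 15 - (-1) = 16  ✔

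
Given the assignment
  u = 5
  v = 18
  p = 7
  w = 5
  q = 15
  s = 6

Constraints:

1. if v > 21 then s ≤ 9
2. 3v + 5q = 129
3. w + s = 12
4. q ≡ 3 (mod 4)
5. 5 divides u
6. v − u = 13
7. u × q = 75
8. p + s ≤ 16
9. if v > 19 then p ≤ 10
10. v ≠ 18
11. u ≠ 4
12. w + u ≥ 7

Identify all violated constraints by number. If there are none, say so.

1. v = 18, not > 21; antecedent false, conditional vacuously true — holds.
2. 3v + 5q = 3(18) + 5(15) = 129 — holds.
3. w + s = 5 + 6 = 11, not 12 — does not hold.
4. 15 mod 4 = 3 — holds.
5. 5 / 5 = 1, so 5 divides 5 — holds.
6. v − u = 18 − 5 = 13 — holds.
7. u × q = 5 × 15 = 75 — holds.
8. p + s = 7 + 6 = 13; 13 ≤ 16 — holds.
9. v = 18, not > 19; antecedent false, conditional vacuously true — holds.
10. v = 18, but 18 is required to differ — does not hold.
11. u = 5, and 5 ≠ 4 — holds.
12. w + u = 5 + 5 = 10; 10 ≥ 7 — holds.

Violated: 3, 10.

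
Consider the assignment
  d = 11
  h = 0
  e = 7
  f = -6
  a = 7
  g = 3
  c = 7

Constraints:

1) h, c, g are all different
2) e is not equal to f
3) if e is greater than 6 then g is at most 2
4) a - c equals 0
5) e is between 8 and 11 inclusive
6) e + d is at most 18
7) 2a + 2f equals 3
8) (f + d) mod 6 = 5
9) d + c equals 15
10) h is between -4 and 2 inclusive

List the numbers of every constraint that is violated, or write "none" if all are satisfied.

1) values 0, 7, 3 are pairwise distinct  ✔
2) e = 7, f = -6; distinct  ✔
3) e = 7 > 6, so we need g ≤ 2; but g = 3 > 2  ✘
4) a - c = 7 - 7 = 0  ✔
5) e = 7 is outside [8, 11]  ✘
6) e + d = 7 + 11 = 18; 18 ≤ 18  ✔
7) 2a + 2f = 2(7) + 2(-6) = 2, not 3  ✘
8) f + d = 5; 5 mod 6 = 5  ✔
9) d + c = 11 + 7 = 18, not 15  ✘
10) h = 0 lies in [-4, 2]  ✔

The assignment fails constraints 3, 5, 7, 9.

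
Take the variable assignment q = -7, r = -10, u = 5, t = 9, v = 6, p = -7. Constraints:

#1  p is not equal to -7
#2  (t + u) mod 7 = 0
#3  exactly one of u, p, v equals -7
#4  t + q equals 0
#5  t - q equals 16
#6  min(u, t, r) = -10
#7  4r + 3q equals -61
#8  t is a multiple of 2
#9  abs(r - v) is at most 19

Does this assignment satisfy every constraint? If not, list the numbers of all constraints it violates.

#1 p = -7, but -7 is required to differ  ✗
#2 t + u = 14; 14 mod 7 = 0  ✓
#3 u=5, p=-7, v=6; 1 of them equals -7  ✓
#4 t + q = 9 + (-7) = 2, not 0  ✗
#5 t - q = 9 - (-7) = 16  ✓
#6 min(5, 9, -10) = -10  ✓
#7 4r + 3q = 4(-10) + 3(-7) = -61  ✓
#8 9 = 2*4 + 1, so 2 does not divide 9  ✗
#9 abs(-10 - 6) = 16; 16 ≤ 19  ✓

Constraints 1, 4, and 8 do not hold.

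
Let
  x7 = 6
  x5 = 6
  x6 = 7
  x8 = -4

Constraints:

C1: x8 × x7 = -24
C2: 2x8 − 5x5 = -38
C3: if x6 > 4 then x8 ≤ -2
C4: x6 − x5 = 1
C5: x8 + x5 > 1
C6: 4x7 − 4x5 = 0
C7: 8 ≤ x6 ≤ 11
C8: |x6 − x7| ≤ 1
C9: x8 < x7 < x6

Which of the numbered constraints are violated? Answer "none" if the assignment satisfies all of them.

C1: x8 × x7 = -4 × 6 = -24 — holds.
C2: 2x8 − 5x5 = 2(-4) − 5(6) = -38 — holds.
C3: x6 = 7 > 4, so we need x8 ≤ -2; x8 = -4 ≤ -2 — holds.
C4: x6 − x5 = 7 − 6 = 1 — holds.
C5: x8 + x5 = -4 + 6 = 2; 2 > 1 — holds.
C6: 4x7 − 4x5 = 4(6) − 4(6) = 0 — holds.
C7: x6 = 7 is outside [8, 11] — does not hold.
C8: |7 − 6| = 1; 1 ≤ 1 — holds.
C9: values -4 < 6 < 7 — holds.

The assignment fails constraint 7.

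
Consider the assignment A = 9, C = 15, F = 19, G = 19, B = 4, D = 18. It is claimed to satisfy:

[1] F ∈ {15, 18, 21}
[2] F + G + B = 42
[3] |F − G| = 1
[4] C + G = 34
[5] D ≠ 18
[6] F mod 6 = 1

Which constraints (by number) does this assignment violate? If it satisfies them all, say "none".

[1] F = 19 is not in {15, 18, 21} — violated.
[2] F + G + B = 19 + 19 + 4 = 42 — satisfied.
[3] |19 − 19| = 0, not 1 — violated.
[4] C + G = 15 + 19 = 34 — satisfied.
[5] D = 18, but 18 is required to differ — violated.
[6] 19 mod 6 = 1 — satisfied.

Constraints 1, 3, and 5 are violated.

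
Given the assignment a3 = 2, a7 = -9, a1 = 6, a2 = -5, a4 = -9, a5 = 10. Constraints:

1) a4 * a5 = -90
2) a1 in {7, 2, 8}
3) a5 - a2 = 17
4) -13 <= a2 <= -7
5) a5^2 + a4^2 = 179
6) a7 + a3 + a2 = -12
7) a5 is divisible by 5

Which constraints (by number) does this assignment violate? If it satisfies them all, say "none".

1) a4 * a5 = -9 * 10 = -90 — holds.
2) a1 = 6 is not in {7, 2, 8} — does not hold.
3) a5 - a2 = 10 - (-5) = 15, not 17 — does not hold.
4) a2 = -5 is outside [-13, -7] — does not hold.
5) a5^2 + a4^2 = 10^2 + (-9)^2 = 100 + 81 = 181, not 179 — does not hold.
6) a7 + a3 + a2 = -9 + 2 + (-5) = -12 — holds.
7) 10 / 5 = 2, so 5 divides 10 — holds.

Violated: 2, 3, 4, 5.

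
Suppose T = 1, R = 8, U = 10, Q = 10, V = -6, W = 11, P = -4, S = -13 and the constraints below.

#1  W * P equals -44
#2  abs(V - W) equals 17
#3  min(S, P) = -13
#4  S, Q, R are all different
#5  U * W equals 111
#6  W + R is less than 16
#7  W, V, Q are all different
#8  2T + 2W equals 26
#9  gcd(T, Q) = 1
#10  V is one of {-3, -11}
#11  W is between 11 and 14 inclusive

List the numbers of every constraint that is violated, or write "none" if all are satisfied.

No — constraints 5, 6, 8, 10 are not satisfied.

#1 W * P = 11 * (-4) = -44 — satisfied.
#2 abs(-6 - 11) = 17 — satisfied.
#3 min(-13, -4) = -13 — satisfied.
#4 values -13, 10, 8 are pairwise distinct — satisfied.
#5 U * W = 10 * 11 = 110, not 111 — violated.
#6 W + R = 11 + 8 = 19; 19 ≥ 16, bound 16 not met — violated.
#7 values 11, -6, 10 are pairwise distinct — satisfied.
#8 2T + 2W = 2(1) + 2(11) = 24, not 26 — violated.
#9 gcd(1, 10) = 1 — satisfied.
#10 V = -6 is not in {-3, -11} — violated.
#11 W = 11 lies in [11, 14] — satisfied.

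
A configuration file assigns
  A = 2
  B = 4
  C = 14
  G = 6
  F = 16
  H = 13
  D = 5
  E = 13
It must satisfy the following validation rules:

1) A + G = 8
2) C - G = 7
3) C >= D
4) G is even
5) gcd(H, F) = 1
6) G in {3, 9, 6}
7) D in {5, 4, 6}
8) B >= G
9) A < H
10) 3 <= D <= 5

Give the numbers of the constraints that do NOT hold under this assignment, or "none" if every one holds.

1) A + G = 2 + 6 = 8  yes
2) C - G = 14 - 6 = 8, not 7  no
3) C = 14, D = 5; 14 ≥ 5  yes
4) G = 6 is even  yes
5) gcd(13, 16) = 1  yes
6) G = 6 is in {3, 9, 6}  yes
7) D = 5 is in {5, 4, 6}  yes
8) B = 4, G = 6; 4 < 6 (want ≥)  no
9) A = 2, H = 13; 2 < 13  yes
10) D = 5 lies in [3, 5]  yes

Constraints 2, 8 are violated.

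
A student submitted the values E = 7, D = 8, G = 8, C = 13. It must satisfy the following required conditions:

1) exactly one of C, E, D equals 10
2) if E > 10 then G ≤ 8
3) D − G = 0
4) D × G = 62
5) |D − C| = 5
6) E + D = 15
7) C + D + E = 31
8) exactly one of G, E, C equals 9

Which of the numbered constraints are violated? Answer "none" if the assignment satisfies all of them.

1) C=13, E=7, D=8; 0 of them equal 10, not exactly one  FAIL
2) E = 7, not > 10; antecedent false, conditional vacuously true  OK
3) D − G = 8 − 8 = 0  OK
4) D × G = 8 × 8 = 64, not 62  FAIL
5) |8 − 13| = 5  OK
6) E + D = 7 + 8 = 15  OK
7) C + D + E = 13 + 8 + 7 = 28, not 31  FAIL
8) G=8, E=7, C=13; 0 of them equal 9, not exactly one  FAIL

Violated: 1, 4, 7, 8.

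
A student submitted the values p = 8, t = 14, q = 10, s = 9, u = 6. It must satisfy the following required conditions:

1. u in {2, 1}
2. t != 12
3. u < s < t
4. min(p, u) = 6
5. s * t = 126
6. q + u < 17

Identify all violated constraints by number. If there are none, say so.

1. u = 6 is not in {2, 1}  false
2. t = 14, and 14 ≠ 12  true
3. values 6 < 9 < 14  true
4. min(8, 6) = 6  true
5. s * t = 9 * 14 = 126  true
6. q + u = 10 + 6 = 16; 16 < 17  true

No — constraint 1 is not satisfied.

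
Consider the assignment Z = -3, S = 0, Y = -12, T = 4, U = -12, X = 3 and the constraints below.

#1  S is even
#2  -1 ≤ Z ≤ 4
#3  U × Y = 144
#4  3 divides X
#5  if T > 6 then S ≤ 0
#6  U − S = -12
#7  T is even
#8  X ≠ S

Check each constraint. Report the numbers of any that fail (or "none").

#1 S = 0 is even  ✓
#2 Z = -3 is outside [-1, 4]  ✗
#3 U × Y = -12 × (-12) = 144  ✓
#4 3 / 3 = 1, so 3 divides 3  ✓
#5 T = 4, not > 6; antecedent false, conditional vacuously true  ✓
#6 U − S = -12 − 0 = -12  ✓
#7 T = 4 is even  ✓
#8 X = 3, S = 0; distinct  ✓

The assignment fails constraint 2.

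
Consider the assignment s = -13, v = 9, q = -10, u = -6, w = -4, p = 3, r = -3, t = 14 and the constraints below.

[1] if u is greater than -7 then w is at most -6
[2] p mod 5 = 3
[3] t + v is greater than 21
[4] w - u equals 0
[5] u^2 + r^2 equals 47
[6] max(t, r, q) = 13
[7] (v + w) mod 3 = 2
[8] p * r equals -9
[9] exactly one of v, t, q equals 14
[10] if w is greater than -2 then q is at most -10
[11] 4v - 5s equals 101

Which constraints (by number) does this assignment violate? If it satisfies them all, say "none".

The assignment fails constraints 1, 4, 5, and 6.

[1] u = -6 > -7, so we need w ≤ -6; but w = -4 > -6 — fails.
[2] 3 mod 5 = 3 — holds.
[3] t + v = 14 + 9 = 23; 23 > 21 — holds.
[4] w - u = -4 - (-6) = 2, not 0 — fails.
[5] u^2 + r^2 = (-6)^2 + (-3)^2 = 36 + 9 = 45, not 47 — fails.
[6] max(14, -3, -10) = 14, not 13 — fails.
[7] v + w = 5; 5 mod 3 = 2 — holds.
[8] p * r = 3 * (-3) = -9 — holds.
[9] v=9, t=14, q=-10; 1 of them equals 14 — holds.
[10] w = -4, not > -2; antecedent false, conditional vacuously true — holds.
[11] 4v - 5s = 4(9) - 5(-13) = 101 — holds.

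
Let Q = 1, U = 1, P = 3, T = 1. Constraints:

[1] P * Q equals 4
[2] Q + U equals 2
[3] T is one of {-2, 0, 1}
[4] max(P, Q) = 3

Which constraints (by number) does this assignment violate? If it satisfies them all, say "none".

No — constraint 1 is not satisfied.

[1] P * Q = 3 * 1 = 3, not 4 — violated.
[2] Q + U = 1 + 1 = 2 — OK.
[3] T = 1 is in {-2, 0, 1} — OK.
[4] max(3, 1) = 3 — OK.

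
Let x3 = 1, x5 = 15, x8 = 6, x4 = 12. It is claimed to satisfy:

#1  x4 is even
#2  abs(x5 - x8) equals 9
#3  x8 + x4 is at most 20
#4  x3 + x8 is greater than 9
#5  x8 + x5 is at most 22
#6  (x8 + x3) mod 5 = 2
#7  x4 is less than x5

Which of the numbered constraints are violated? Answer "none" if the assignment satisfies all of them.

#1 x4 = 12 is even  holds
#2 abs(15 - 6) = 9  holds
#3 x8 + x4 = 6 + 12 = 18; 18 ≤ 20  holds
#4 x3 + x8 = 1 + 6 = 7; 7 ≤ 9, bound 9 not met  fails
#5 x8 + x5 = 6 + 15 = 21; 21 ≤ 22  holds
#6 x8 + x3 = 7; 7 mod 5 = 2  holds
#7 x4 = 12, x5 = 15; 12 < 15  holds

Constraint 4 is violated.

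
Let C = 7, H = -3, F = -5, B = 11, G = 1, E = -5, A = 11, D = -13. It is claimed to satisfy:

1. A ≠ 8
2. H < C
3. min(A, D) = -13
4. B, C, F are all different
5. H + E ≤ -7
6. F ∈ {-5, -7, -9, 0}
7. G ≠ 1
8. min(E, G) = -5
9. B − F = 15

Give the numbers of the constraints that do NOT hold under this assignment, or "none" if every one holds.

1. A = 11, and 11 ≠ 8 — satisfied.
2. H = -3, C = 7; -3 < 7 — satisfied.
3. min(11, -13) = -13 — satisfied.
4. values 11, 7, -5 are pairwise distinct — satisfied.
5. H + E = -3 + (-5) = -8; -8 ≤ -7 — satisfied.
6. F = -5 is in {-5, -7, -9, 0} — satisfied.
7. G = 1, but 1 is required to differ — violated.
8. min(-5, 1) = -5 — satisfied.
9. B − F = 11 − (-5) = 16, not 15 — violated.

The assignment fails constraints 7 and 9.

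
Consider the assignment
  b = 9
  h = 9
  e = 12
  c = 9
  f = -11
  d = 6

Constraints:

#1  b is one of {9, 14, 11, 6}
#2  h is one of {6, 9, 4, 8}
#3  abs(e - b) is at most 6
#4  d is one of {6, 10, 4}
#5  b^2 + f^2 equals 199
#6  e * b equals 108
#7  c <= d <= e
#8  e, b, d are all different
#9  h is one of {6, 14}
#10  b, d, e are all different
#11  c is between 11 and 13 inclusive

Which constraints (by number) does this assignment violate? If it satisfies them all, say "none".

The assignment fails constraints 5, 7, 9, and 11.

#1 b = 9 is in {9, 14, 11, 6}  ✔
#2 h = 9 is in {6, 9, 4, 8}  ✔
#3 abs(12 - 9) = 3; 3 ≤ 6  ✔
#4 d = 6 is in {6, 10, 4}  ✔
#5 b^2 + f^2 = 9^2 + (-11)^2 = 81 + 121 = 202, not 199  ✘
#6 e * b = 12 * 9 = 108  ✔
#7 values 9, 6, 12; c = 9 is not <= d = 6  ✘
#8 values 12, 9, 6 are pairwise distinct  ✔
#9 h = 9 is not in {6, 14}  ✘
#10 values 9, 6, 12 are pairwise distinct  ✔
#11 c = 9 is outside [11, 13]  ✘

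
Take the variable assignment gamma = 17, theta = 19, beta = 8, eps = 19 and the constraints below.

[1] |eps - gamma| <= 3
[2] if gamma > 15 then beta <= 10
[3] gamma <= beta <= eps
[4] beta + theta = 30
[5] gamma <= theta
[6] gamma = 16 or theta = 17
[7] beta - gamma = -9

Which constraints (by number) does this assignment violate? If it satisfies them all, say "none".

Constraints 3, 4, and 6 are violated.

[1] |19 - 17| = 2; 2 ≤ 3  ✓
[2] gamma = 17 > 15, so we need beta ≤ 10; beta = 8 ≤ 10  ✓
[3] values 17, 8, 19; gamma = 17 is not <= beta = 8  ✗
[4] beta + theta = 8 + 19 = 27, not 30  ✗
[5] gamma = 17, theta = 19; 17 ≤ 19  ✓
[6] gamma = 17 ≠ 16 and theta = 19 ≠ 17; both disjuncts false  ✗
[7] beta - gamma = 8 - 17 = -9  ✓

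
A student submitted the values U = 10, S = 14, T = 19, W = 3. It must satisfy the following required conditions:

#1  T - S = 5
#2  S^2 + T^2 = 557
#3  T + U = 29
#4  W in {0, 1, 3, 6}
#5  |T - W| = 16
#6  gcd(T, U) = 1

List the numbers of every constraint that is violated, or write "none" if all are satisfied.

#1 T - S = 19 - 14 = 5 — satisfied.
#2 S^2 + T^2 = 14^2 + 19^2 = 196 + 361 = 557 — satisfied.
#3 T + U = 19 + 10 = 29 — satisfied.
#4 W = 3 is in {0, 1, 3, 6} — satisfied.
#5 |19 - 3| = 16 — satisfied.
#6 gcd(19, 10) = 1 — satisfied.

Yes — all constraints hold.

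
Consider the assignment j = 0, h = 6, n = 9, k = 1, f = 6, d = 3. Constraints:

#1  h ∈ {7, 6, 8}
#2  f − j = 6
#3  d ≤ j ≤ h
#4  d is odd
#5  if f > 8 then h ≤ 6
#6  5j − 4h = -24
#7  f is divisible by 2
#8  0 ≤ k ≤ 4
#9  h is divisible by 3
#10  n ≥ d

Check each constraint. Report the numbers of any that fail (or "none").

#1 h = 6 is in {7, 6, 8} — holds.
#2 f − j = 6 − 0 = 6 — holds.
#3 values 3, 0, 6; d = 3 is not ≤ j = 0 — does not hold.
#4 d = 3 is odd — holds.
#5 f = 6, not > 8; antecedent false, conditional vacuously true — holds.
#6 5j − 4h = 5(0) − 4(6) = -24 — holds.
#7 6 / 2 = 3, so 2 divides 6 — holds.
#8 k = 1 lies in [0, 4] — holds.
#9 6 / 3 = 2, so 3 divides 6 — holds.
#10 n = 9, d = 3; 9 ≥ 3 — holds.

The assignment fails constraint 3.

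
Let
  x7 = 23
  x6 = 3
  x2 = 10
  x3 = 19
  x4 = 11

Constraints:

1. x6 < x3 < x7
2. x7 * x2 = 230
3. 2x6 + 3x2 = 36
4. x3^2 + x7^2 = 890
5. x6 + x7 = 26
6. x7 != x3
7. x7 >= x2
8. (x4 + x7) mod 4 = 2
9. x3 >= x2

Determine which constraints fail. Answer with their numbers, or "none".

All constraints are satisfied.

1. values 3 < 19 < 23  ✔
2. x7 * x2 = 23 * 10 = 230  ✔
3. 2x6 + 3x2 = 2(3) + 3(10) = 36  ✔
4. x3^2 + x7^2 = 19^2 + 23^2 = 361 + 529 = 890  ✔
5. x6 + x7 = 3 + 23 = 26  ✔
6. x7 = 23, x3 = 19; distinct  ✔
7. x7 = 23, x2 = 10; 23 ≥ 10  ✔
8. x4 + x7 = 34; 34 mod 4 = 2  ✔
9. x3 = 19, x2 = 10; 19 ≥ 10  ✔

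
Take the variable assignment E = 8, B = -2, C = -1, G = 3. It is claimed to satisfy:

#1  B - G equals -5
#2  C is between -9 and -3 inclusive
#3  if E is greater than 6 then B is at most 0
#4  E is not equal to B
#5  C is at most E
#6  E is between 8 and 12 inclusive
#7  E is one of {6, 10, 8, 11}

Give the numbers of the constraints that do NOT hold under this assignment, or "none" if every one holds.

#1 B - G = -2 - 3 = -5 — holds.
#2 C = -1 is outside [-9, -3] — fails.
#3 E = 8 > 6, so we need B ≤ 0; B = -2 ≤ 0 — holds.
#4 E = 8, B = -2; distinct — holds.
#5 C = -1, E = 8; -1 ≤ 8 — holds.
#6 E = 8 lies in [8, 12] — holds.
#7 E = 8 is in {6, 10, 8, 11} — holds.

Constraint 2 does not hold.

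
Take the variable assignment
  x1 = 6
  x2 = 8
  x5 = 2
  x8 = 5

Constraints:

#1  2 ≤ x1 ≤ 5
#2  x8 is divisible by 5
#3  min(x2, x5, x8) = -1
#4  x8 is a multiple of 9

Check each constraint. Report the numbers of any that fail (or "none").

#1 x1 = 6 is outside [2, 5]  fails
#2 5 / 5 = 1, so 5 divides 5  holds
#3 min(8, 2, 5) = 2, not -1  fails
#4 5 = 9×0 + 5, so 9 does not divide 5  fails

Constraints 1, 3, and 4 do not hold.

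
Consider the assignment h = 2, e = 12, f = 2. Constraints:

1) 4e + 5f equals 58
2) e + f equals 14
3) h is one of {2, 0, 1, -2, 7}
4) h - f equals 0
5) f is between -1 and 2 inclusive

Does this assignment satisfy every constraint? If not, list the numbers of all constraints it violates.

1) 4e + 5f = 4(12) + 5(2) = 58 — holds.
2) e + f = 12 + 2 = 14 — holds.
3) h = 2 is in {2, 0, 1, -2, 7} — holds.
4) h - f = 2 - 2 = 0 — holds.
5) f = 2 lies in [-1, 2] — holds.

All constraints are satisfied.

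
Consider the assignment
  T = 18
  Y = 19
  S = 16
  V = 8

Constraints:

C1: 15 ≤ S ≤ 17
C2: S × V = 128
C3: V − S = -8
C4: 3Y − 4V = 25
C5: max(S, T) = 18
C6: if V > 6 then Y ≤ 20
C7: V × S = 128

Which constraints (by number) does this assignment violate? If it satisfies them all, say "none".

C1: S = 16 lies in [15, 17]  true
C2: S × V = 16 × 8 = 128  true
C3: V − S = 8 − 16 = -8  true
C4: 3Y − 4V = 3(19) − 4(8) = 25  true
C5: max(16, 18) = 18  true
C6: V = 8 > 6, so we need Y ≤ 20; Y = 19 ≤ 20  true
C7: V × S = 8 × 16 = 128  true

The assignment satisfies every constraint.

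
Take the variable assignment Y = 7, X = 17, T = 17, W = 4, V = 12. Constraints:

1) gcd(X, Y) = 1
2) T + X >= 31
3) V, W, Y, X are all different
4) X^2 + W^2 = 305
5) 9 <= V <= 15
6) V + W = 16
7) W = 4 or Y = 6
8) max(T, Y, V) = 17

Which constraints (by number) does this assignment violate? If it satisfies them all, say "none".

The assignment satisfies every constraint.

1) gcd(17, 7) = 1 — holds.
2) T + X = 17 + 17 = 34; 34 ≥ 31 — holds.
3) values 12, 4, 7, 17 are pairwise distinct — holds.
4) X^2 + W^2 = 17^2 + 4^2 = 289 + 16 = 305 — holds.
5) V = 12 lies in [9, 15] — holds.
6) V + W = 12 + 4 = 16 — holds.
7) W = 4 = 4 (first disjunct) — holds.
8) max(17, 7, 12) = 17 — holds.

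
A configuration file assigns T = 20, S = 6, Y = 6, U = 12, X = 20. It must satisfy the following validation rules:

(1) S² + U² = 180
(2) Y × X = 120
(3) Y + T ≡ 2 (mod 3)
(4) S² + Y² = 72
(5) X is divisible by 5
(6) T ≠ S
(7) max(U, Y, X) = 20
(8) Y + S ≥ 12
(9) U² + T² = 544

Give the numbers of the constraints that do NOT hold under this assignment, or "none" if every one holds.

No violations.

(1) S² + U² = 6² + 12² = 36 + 144 = 180 — satisfied.
(2) Y × X = 6 × 20 = 120 — satisfied.
(3) Y + T = 26; 26 mod 3 = 2 — satisfied.
(4) S² + Y² = 6² + 6² = 36 + 36 = 72 — satisfied.
(5) 20 / 5 = 4, so 5 divides 20 — satisfied.
(6) T = 20, S = 6; distinct — satisfied.
(7) max(12, 6, 20) = 20 — satisfied.
(8) Y + S = 6 + 6 = 12; 12 ≥ 12 — satisfied.
(9) U² + T² = 12² + 20² = 144 + 400 = 544 — satisfied.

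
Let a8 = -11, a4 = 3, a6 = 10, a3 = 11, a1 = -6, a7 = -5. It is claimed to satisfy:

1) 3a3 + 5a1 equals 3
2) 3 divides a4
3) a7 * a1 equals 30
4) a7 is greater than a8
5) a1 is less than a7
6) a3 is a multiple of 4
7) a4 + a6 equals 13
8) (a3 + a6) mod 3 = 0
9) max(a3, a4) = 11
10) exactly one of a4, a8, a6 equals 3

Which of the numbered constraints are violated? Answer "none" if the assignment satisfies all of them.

1) 3a3 + 5a1 = 3(11) + 5(-6) = 3  OK
2) 3 / 3 = 1, so 3 divides 3  OK
3) a7 * a1 = -5 * (-6) = 30  OK
4) a7 = -5, a8 = -11; -5 > -11  OK
5) a1 = -6, a7 = -5; -6 < -5  OK
6) 11 = 4*2 + 3, so 4 does not divide 11  FAIL
7) a4 + a6 = 3 + 10 = 13  OK
8) a3 + a6 = 21; 21 mod 3 = 0  OK
9) max(11, 3) = 11  OK
10) a4=3, a8=-11, a6=10; 1 of them equals 3  OK

No — constraint 6 is not satisfied.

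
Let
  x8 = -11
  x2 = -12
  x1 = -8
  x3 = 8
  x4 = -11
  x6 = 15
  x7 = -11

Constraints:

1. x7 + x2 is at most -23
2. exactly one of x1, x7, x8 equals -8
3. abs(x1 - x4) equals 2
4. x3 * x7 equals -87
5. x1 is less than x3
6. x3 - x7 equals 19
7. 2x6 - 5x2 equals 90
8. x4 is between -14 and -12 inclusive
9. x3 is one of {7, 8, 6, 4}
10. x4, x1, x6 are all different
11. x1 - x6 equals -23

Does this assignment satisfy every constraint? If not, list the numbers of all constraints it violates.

Constraints 3, 4, 8 are violated.

1. x7 + x2 = -11 + (-12) = -23; -23 ≤ -23  OK
2. x1=-8, x7=-11, x8=-11; 1 of them equals -8  OK
3. abs(-8 - (-11)) = 3, not 2  FAIL
4. x3 * x7 = 8 * (-11) = -88, not -87  FAIL
5. x1 = -8, x3 = 8; -8 < 8  OK
6. x3 - x7 = 8 - (-11) = 19  OK
7. 2x6 - 5x2 = 2(15) - 5(-12) = 90  OK
8. x4 = -11 is outside [-14, -12]  FAIL
9. x3 = 8 is in {7, 8, 6, 4}  OK
10. values -11, -8, 15 are pairwise distinct  OK
11. x1 - x6 = -8 - 15 = -23  OK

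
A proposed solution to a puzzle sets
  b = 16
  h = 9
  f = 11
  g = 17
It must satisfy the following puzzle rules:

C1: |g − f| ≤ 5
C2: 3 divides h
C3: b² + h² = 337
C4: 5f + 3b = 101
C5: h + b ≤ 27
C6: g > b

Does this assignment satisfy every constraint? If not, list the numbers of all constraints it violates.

C1: |17 − 11| = 6; 6 > 5, exceeds bound 5  false
C2: 9 / 3 = 3, so 3 divides 9  true
C3: b² + h² = 16² + 9² = 256 + 81 = 337  true
C4: 5f + 3b = 5(11) + 3(16) = 103, not 101  false
C5: h + b = 9 + 16 = 25; 25 ≤ 27  true
C6: g = 17, b = 16; 17 > 16  true

Constraints 1, 4 are violated.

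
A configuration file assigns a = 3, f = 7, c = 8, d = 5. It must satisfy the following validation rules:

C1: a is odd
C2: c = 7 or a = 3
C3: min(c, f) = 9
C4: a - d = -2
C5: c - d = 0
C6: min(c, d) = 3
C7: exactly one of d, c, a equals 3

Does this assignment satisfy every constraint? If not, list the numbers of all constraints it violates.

C1: a = 3 is odd  ✔
C2: c = 8 ≠ 7, but a = 3 = 3 (second disjunct)  ✔
C3: min(8, 7) = 7, not 9  ✘
C4: a - d = 3 - 5 = -2  ✔
C5: c - d = 8 - 5 = 3, not 0  ✘
C6: min(8, 5) = 5, not 3  ✘
C7: d=5, c=8, a=3; 1 of them equals 3  ✔

Constraints 3, 5, and 6 are violated.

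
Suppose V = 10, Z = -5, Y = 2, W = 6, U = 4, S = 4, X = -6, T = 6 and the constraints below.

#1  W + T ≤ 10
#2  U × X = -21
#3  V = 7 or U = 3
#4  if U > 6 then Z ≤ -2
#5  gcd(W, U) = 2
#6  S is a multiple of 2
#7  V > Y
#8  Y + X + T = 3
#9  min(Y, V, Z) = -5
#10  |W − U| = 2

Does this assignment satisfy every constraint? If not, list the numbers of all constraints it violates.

The assignment fails constraints 1, 2, 3, 8.

#1 W + T = 6 + 6 = 12; 12 > 10, bound 10 not met  ✗
#2 U × X = 4 × (-6) = -24, not -21  ✗
#3 V = 10 ≠ 7 and U = 4 ≠ 3; both disjuncts false  ✗
#4 U = 4, not > 6; antecedent false, conditional vacuously true  ✓
#5 gcd(6, 4) = 2  ✓
#6 4 / 2 = 2, so 2 divides 4  ✓
#7 V = 10, Y = 2; 10 > 2  ✓
#8 Y + X + T = 2 + (-6) + 6 = 2, not 3  ✗
#9 min(2, 10, -5) = -5  ✓
#10 |6 − 4| = 2  ✓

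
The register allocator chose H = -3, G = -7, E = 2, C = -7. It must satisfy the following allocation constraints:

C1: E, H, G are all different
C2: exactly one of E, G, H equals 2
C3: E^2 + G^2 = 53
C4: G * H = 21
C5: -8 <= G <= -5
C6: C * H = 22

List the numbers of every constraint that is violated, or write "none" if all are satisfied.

C1: values 2, -3, -7 are pairwise distinct  OK
C2: E=2, G=-7, H=-3; 1 of them equals 2  OK
C3: E^2 + G^2 = 2^2 + (-7)^2 = 4 + 49 = 53  OK
C4: G * H = -7 * (-3) = 21  OK
C5: G = -7 lies in [-8, -5]  OK
C6: C * H = -7 * (-3) = 21, not 22  FAIL

The assignment fails constraint 6.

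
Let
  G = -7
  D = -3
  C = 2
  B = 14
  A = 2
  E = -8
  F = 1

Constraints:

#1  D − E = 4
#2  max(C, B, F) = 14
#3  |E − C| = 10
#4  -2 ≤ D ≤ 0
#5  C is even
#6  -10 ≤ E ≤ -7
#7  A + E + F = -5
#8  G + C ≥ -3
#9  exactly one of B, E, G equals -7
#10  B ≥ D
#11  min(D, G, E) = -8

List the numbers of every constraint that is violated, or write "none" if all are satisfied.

Violated: 1, 4, and 8.

#1 D − E = -3 − (-8) = 5, not 4 — does not hold.
#2 max(2, 14, 1) = 14 — holds.
#3 |-8 − 2| = 10 — holds.
#4 D = -3 is outside [-2, 0] — does not hold.
#5 C = 2 is even — holds.
#6 E = -8 lies in [-10, -7] — holds.
#7 A + E + F = 2 + (-8) + 1 = -5 — holds.
#8 G + C = -7 + 2 = -5; -5 < -3, bound -3 not met — does not hold.
#9 B=14, E=-8, G=-7; 1 of them equals -7 — holds.
#10 B = 14, D = -3; 14 ≥ -3 — holds.
#11 min(-3, -7, -8) = -8 — holds.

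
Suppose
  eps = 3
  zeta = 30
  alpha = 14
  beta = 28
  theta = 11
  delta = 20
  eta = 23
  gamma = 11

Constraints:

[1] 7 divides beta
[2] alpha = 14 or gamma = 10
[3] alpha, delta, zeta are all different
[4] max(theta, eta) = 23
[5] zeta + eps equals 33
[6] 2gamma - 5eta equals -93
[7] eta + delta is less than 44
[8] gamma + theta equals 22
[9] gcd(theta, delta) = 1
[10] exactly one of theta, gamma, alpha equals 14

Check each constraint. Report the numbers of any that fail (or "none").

[1] 28 / 7 = 4, so 7 divides 28  yes
[2] alpha = 14 = 14 (first disjunct)  yes
[3] values 14, 20, 30 are pairwise distinct  yes
[4] max(11, 23) = 23  yes
[5] zeta + eps = 30 + 3 = 33  yes
[6] 2gamma - 5eta = 2(11) - 5(23) = -93  yes
[7] eta + delta = 23 + 20 = 43; 43 < 44  yes
[8] gamma + theta = 11 + 11 = 22  yes
[9] gcd(11, 20) = 1  yes
[10] theta=11, gamma=11, alpha=14; 1 of them equals 14  yes

All constraints are satisfied.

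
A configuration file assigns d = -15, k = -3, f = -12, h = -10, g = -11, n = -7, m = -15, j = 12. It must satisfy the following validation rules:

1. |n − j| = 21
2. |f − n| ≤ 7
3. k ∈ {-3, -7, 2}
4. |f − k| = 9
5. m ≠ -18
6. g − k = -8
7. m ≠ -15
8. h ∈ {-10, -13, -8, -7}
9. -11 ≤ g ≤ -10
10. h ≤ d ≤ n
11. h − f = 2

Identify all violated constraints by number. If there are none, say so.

1. |-7 − 12| = 19, not 21 — fails.
2. |-12 − (-7)| = 5; 5 ≤ 7 — holds.
3. k = -3 is in {-3, -7, 2} — holds.
4. |-12 − (-3)| = 9 — holds.
5. m = -15, and -15 ≠ -18 — holds.
6. g − k = -11 − (-3) = -8 — holds.
7. m = -15, but -15 is required to differ — fails.
8. h = -10 is in {-10, -13, -8, -7} — holds.
9. g = -11 lies in [-11, -10] — holds.
10. values -10, -15, -7; h = -10 is not ≤ d = -15 — fails.
11. h − f = -10 − (-12) = 2 — holds.

No — constraints 1, 7, and 10 are not satisfied.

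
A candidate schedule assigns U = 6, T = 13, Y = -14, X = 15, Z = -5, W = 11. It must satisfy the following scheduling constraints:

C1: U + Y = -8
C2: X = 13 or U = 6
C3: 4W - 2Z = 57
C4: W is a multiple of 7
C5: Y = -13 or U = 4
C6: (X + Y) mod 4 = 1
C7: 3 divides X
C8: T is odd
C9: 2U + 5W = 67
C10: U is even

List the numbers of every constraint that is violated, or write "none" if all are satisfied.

Constraints 3, 4, 5 are violated.

C1: U + Y = 6 + (-14) = -8 — satisfied.
C2: X = 15 ≠ 13, but U = 6 = 6 (second disjunct) — satisfied.
C3: 4W - 2Z = 4(11) - 2(-5) = 54, not 57 — violated.
C4: 11 = 7*1 + 4, so 7 does not divide 11 — violated.
C5: Y = -14 ≠ -13 and U = 6 ≠ 4; both disjuncts false — violated.
C6: X + Y = 1; 1 mod 4 = 1 — satisfied.
C7: 15 / 3 = 5, so 3 divides 15 — satisfied.
C8: T = 13 is odd — satisfied.
C9: 2U + 5W = 2(6) + 5(11) = 67 — satisfied.
C10: U = 6 is even — satisfied.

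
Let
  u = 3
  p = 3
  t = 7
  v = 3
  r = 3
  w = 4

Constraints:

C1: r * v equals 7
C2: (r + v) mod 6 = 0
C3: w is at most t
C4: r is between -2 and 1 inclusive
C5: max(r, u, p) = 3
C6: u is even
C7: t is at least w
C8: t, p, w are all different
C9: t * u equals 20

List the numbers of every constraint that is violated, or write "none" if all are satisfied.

C1: r * v = 3 * 3 = 9, not 7 — does not hold.
C2: r + v = 6; 6 mod 6 = 0 — holds.
C3: w = 4, t = 7; 4 ≤ 7 — holds.
C4: r = 3 is outside [-2, 1] — does not hold.
C5: max(3, 3, 3) = 3 — holds.
C6: u = 3 is odd — does not hold.
C7: t = 7, w = 4; 7 ≥ 4 — holds.
C8: values 7, 3, 4 are pairwise distinct — holds.
C9: t * u = 7 * 3 = 21, not 20 — does not hold.

Constraints 1, 4, 6, and 9 are violated.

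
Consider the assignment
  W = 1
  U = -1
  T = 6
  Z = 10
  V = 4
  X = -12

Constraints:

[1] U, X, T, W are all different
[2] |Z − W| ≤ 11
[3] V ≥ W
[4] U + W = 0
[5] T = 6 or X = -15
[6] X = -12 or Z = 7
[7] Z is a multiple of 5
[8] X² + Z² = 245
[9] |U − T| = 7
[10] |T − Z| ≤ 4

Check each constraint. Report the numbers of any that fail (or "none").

No — constraint 8 is not satisfied.

[1] values -1, -12, 6, 1 are pairwise distinct — OK.
[2] |10 − 1| = 9; 9 ≤ 11 — OK.
[3] V = 4, W = 1; 4 ≥ 1 — OK.
[4] U + W = -1 + 1 = 0 — OK.
[5] T = 6 = 6 (first disjunct) — OK.
[6] X = -12 = -12 (first disjunct) — OK.
[7] 10 / 5 = 2, so 5 divides 10 — OK.
[8] X² + Z² = (-12)² + 10² = 144 + 100 = 244, not 245 — violated.
[9] |-1 − 6| = 7 — OK.
[10] |6 − 10| = 4; 4 ≤ 4 — OK.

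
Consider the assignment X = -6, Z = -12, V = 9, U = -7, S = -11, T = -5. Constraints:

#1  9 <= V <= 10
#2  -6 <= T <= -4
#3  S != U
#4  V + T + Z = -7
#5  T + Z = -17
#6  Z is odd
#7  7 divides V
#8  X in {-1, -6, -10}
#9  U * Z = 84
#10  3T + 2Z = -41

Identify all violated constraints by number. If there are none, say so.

#1 V = 9 lies in [9, 10]  holds
#2 T = -5 lies in [-6, -4]  holds
#3 S = -11, U = -7; distinct  holds
#4 V + T + Z = 9 + (-5) + (-12) = -8, not -7  fails
#5 T + Z = -5 + (-12) = -17  holds
#6 Z = -12 is even  fails
#7 9 = 7*1 + 2, so 7 does not divide 9  fails
#8 X = -6 is in {-1, -6, -10}  holds
#9 U * Z = -7 * (-12) = 84  holds
#10 3T + 2Z = 3(-5) + 2(-12) = -39, not -41  fails

No — constraints 4, 6, 7, 10 are not satisfied.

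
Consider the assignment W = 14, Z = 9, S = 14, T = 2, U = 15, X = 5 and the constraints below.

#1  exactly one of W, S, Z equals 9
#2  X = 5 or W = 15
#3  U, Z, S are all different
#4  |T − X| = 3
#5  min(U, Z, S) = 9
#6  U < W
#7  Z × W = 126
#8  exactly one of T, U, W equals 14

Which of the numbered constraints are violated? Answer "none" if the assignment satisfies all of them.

#1 W=14, S=14, Z=9; 1 of them equals 9 — OK.
#2 X = 5 = 5 (first disjunct) — OK.
#3 values 15, 9, 14 are pairwise distinct — OK.
#4 |2 − 5| = 3 — OK.
#5 min(15, 9, 14) = 9 — OK.
#6 U = 15, W = 14; 15 ≥ 14 (want <) — violated.
#7 Z × W = 9 × 14 = 126 — OK.
#8 T=2, U=15, W=14; 1 of them equals 14 — OK.

Constraint 6 does not hold.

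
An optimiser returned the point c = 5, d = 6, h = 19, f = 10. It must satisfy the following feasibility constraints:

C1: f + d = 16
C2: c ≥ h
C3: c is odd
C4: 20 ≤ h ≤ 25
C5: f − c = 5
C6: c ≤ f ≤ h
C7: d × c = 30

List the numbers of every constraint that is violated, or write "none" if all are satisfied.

C1: f + d = 10 + 6 = 16  ✓
C2: c = 5, h = 19; 5 < 19 (want ≥)  ✗
C3: c = 5 is odd  ✓
C4: h = 19 is outside [20, 25]  ✗
C5: f − c = 10 − 5 = 5  ✓
C6: values 5 ≤ 10 ≤ 19  ✓
C7: d × c = 6 × 5 = 30  ✓

Violated: 2, 4.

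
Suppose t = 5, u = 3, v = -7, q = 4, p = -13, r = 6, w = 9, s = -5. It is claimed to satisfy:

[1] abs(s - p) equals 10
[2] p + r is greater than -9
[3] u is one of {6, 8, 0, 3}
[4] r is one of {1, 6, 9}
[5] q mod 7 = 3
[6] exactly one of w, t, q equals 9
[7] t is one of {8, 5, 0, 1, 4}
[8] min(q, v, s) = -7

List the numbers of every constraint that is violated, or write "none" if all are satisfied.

The assignment fails constraints 1 and 5.

[1] abs(-5 - (-13)) = 8, not 10 — violated.
[2] p + r = -13 + 6 = -7; -7 > -9 — OK.
[3] u = 3 is in {6, 8, 0, 3} — OK.
[4] r = 6 is in {1, 6, 9} — OK.
[5] 4 mod 7 = 4, not 3 — violated.
[6] w=9, t=5, q=4; 1 of them equals 9 — OK.
[7] t = 5 is in {8, 5, 0, 1, 4} — OK.
[8] min(4, -7, -5) = -7 — OK.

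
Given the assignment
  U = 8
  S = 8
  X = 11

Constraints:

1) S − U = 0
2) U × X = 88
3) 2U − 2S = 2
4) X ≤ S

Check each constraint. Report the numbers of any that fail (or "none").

The assignment fails constraints 3 and 4.

1) S − U = 8 − 8 = 0  true
2) U × X = 8 × 11 = 88  true
3) 2U − 2S = 2(8) − 2(8) = 0, not 2  false
4) X = 11, S = 8; 11 > 8 (want ≤)  false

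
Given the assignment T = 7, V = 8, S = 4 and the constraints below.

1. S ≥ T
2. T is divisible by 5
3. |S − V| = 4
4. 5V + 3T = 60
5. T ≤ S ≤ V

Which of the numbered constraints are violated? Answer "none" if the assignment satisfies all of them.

1. S = 4, T = 7; 4 < 7 (want ≥) — fails.
2. 7 = 5×1 + 2, so 5 does not divide 7 — fails.
3. |4 − 8| = 4 — holds.
4. 5V + 3T = 5(8) + 3(7) = 61, not 60 — fails.
5. values 7, 4, 8; T = 7 is not ≤ S = 4 — fails.

Constraints 1, 2, 4, 5 do not hold.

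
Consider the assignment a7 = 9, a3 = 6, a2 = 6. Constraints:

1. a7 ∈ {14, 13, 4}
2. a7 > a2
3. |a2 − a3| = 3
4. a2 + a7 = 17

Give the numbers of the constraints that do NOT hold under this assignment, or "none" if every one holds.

Constraints 1, 3, and 4 do not hold.

1. a7 = 9 is not in {14, 13, 4} — violated.
2. a7 = 9, a2 = 6; 9 > 6 — OK.
3. |6 − 6| = 0, not 3 — violated.
4. a2 + a7 = 6 + 9 = 15, not 17 — violated.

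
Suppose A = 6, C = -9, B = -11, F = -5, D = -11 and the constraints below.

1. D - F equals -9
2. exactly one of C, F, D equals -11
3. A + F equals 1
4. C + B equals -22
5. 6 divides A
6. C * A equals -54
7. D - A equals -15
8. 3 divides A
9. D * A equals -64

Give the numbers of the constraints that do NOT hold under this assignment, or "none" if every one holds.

1. D - F = -11 - (-5) = -6, not -9 — fails.
2. C=-9, F=-5, D=-11; 1 of them equals -11 — holds.
3. A + F = 6 + (-5) = 1 — holds.
4. C + B = -9 + (-11) = -20, not -22 — fails.
5. 6 / 6 = 1, so 6 divides 6 — holds.
6. C * A = -9 * 6 = -54 — holds.
7. D - A = -11 - 6 = -17, not -15 — fails.
8. 6 / 3 = 2, so 3 divides 6 — holds.
9. D * A = -11 * 6 = -66, not -64 — fails.

No — constraints 1, 4, 7, and 9 are not satisfied.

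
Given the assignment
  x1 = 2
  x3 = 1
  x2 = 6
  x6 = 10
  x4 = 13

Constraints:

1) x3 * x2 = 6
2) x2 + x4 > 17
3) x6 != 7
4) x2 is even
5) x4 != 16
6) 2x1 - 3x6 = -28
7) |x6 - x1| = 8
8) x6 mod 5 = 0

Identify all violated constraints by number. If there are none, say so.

1) x3 * x2 = 1 * 6 = 6  yes
2) x2 + x4 = 6 + 13 = 19; 19 > 17  yes
3) x6 = 10, and 10 ≠ 7  yes
4) x2 = 6 is even  yes
5) x4 = 13, and 13 ≠ 16  yes
6) 2x1 - 3x6 = 2(2) - 3(10) = -26, not -28  no
7) |10 - 2| = 8  yes
8) 10 mod 5 = 0  yes

The assignment fails constraint 6.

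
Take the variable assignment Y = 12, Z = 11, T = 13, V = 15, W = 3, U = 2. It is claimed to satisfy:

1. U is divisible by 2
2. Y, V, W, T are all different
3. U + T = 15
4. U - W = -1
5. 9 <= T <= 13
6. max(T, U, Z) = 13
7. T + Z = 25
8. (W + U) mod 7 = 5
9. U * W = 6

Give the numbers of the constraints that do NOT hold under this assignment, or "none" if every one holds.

1. 2 / 2 = 1, so 2 divides 2 — satisfied.
2. values 12, 15, 3, 13 are pairwise distinct — satisfied.
3. U + T = 2 + 13 = 15 — satisfied.
4. U - W = 2 - 3 = -1 — satisfied.
5. T = 13 lies in [9, 13] — satisfied.
6. max(13, 2, 11) = 13 — satisfied.
7. T + Z = 13 + 11 = 24, not 25 — violated.
8. W + U = 5; 5 mod 7 = 5 — satisfied.
9. U * W = 2 * 3 = 6 — satisfied.

Constraint 7 is violated.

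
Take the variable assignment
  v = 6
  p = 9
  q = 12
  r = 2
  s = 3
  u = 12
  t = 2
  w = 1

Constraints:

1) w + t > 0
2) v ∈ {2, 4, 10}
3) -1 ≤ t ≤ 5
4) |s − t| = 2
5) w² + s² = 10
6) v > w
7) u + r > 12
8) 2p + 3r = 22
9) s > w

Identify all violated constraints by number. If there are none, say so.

1) w + t = 1 + 2 = 3; 3 > 0 — satisfied.
2) v = 6 is not in {2, 4, 10} — violated.
3) t = 2 lies in [-1, 5] — satisfied.
4) |3 − 2| = 1, not 2 — violated.
5) w² + s² = 1² + 3² = 1 + 9 = 10 — satisfied.
6) v = 6, w = 1; 6 > 1 — satisfied.
7) u + r = 12 + 2 = 14; 14 > 12 — satisfied.
8) 2p + 3r = 2(9) + 3(2) = 24, not 22 — violated.
9) s = 3, w = 1; 3 > 1 — satisfied.

No — constraints 2, 4, and 8 are not satisfied.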